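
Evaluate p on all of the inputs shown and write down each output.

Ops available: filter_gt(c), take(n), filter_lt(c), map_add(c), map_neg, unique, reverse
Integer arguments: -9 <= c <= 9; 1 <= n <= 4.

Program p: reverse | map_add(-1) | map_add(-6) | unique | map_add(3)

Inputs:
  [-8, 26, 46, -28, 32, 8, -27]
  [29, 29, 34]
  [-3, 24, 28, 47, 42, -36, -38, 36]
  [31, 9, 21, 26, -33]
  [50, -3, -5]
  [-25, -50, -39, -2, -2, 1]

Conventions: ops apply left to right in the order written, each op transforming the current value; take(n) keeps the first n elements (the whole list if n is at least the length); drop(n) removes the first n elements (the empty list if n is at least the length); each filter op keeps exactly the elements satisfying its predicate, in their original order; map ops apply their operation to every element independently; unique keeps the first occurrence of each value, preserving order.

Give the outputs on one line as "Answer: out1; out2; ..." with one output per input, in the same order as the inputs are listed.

Execution, op by op:
  [-8, 26, 46, -28, 32, 8, -27] -> [-27, 8, 32, -28, 46, 26, -8] -> [-28, 7, 31, -29, 45, 25, -9] -> [-34, 1, 25, -35, 39, 19, -15] -> [-34, 1, 25, -35, 39, 19, -15] -> [-31, 4, 28, -32, 42, 22, -12]
  [29, 29, 34] -> [34, 29, 29] -> [33, 28, 28] -> [27, 22, 22] -> [27, 22] -> [30, 25]
  [-3, 24, 28, 47, 42, -36, -38, 36] -> [36, -38, -36, 42, 47, 28, 24, -3] -> [35, -39, -37, 41, 46, 27, 23, -4] -> [29, -45, -43, 35, 40, 21, 17, -10] -> [29, -45, -43, 35, 40, 21, 17, -10] -> [32, -42, -40, 38, 43, 24, 20, -7]
  [31, 9, 21, 26, -33] -> [-33, 26, 21, 9, 31] -> [-34, 25, 20, 8, 30] -> [-40, 19, 14, 2, 24] -> [-40, 19, 14, 2, 24] -> [-37, 22, 17, 5, 27]
  [50, -3, -5] -> [-5, -3, 50] -> [-6, -4, 49] -> [-12, -10, 43] -> [-12, -10, 43] -> [-9, -7, 46]
  [-25, -50, -39, -2, -2, 1] -> [1, -2, -2, -39, -50, -25] -> [0, -3, -3, -40, -51, -26] -> [-6, -9, -9, -46, -57, -32] -> [-6, -9, -46, -57, -32] -> [-3, -6, -43, -54, -29]

[-31, 4, 28, -32, 42, 22, -12]; [30, 25]; [32, -42, -40, 38, 43, 24, 20, -7]; [-37, 22, 17, 5, 27]; [-9, -7, 46]; [-3, -6, -43, -54, -29]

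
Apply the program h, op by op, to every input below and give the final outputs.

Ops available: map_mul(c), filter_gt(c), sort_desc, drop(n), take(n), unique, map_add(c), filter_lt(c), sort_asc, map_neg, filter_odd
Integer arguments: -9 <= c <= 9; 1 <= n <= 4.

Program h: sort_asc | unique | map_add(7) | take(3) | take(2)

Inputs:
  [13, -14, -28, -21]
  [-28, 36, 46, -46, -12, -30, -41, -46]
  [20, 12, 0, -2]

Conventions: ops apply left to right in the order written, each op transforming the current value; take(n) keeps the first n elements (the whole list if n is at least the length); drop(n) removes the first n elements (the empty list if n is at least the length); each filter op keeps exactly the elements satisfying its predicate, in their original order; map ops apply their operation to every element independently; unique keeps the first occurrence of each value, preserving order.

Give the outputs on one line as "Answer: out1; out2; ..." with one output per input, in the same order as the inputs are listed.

Execution, op by op:
  [13, -14, -28, -21] -> [-28, -21, -14, 13] -> [-28, -21, -14, 13] -> [-21, -14, -7, 20] -> [-21, -14, -7] -> [-21, -14]
  [-28, 36, 46, -46, -12, -30, -41, -46] -> [-46, -46, -41, -30, -28, -12, 36, 46] -> [-46, -41, -30, -28, -12, 36, 46] -> [-39, -34, -23, -21, -5, 43, 53] -> [-39, -34, -23] -> [-39, -34]
  [20, 12, 0, -2] -> [-2, 0, 12, 20] -> [-2, 0, 12, 20] -> [5, 7, 19, 27] -> [5, 7, 19] -> [5, 7]

[-21, -14]; [-39, -34]; [5, 7]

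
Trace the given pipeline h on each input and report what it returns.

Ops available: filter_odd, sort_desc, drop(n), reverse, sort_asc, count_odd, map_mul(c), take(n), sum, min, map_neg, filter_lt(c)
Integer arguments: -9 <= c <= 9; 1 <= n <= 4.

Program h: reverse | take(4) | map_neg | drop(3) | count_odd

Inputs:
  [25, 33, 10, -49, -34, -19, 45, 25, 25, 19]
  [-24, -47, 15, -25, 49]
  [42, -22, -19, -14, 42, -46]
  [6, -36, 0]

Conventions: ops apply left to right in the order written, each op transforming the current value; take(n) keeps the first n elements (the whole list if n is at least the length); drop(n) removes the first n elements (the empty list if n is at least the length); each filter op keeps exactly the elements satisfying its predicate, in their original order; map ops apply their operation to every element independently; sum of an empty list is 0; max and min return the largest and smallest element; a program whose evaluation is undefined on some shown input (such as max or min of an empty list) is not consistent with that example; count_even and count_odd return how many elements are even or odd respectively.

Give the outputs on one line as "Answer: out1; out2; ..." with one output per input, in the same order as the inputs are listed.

1; 1; 1; 0

Execution, op by op:
  [25, 33, 10, -49, -34, -19, 45, 25, 25, 19] -> [19, 25, 25, 45, -19, -34, -49, 10, 33, 25] -> [19, 25, 25, 45] -> [-19, -25, -25, -45] -> [-45] -> 1
  [-24, -47, 15, -25, 49] -> [49, -25, 15, -47, -24] -> [49, -25, 15, -47] -> [-49, 25, -15, 47] -> [47] -> 1
  [42, -22, -19, -14, 42, -46] -> [-46, 42, -14, -19, -22, 42] -> [-46, 42, -14, -19] -> [46, -42, 14, 19] -> [19] -> 1
  [6, -36, 0] -> [0, -36, 6] -> [0, -36, 6] -> [0, 36, -6] -> [] -> 0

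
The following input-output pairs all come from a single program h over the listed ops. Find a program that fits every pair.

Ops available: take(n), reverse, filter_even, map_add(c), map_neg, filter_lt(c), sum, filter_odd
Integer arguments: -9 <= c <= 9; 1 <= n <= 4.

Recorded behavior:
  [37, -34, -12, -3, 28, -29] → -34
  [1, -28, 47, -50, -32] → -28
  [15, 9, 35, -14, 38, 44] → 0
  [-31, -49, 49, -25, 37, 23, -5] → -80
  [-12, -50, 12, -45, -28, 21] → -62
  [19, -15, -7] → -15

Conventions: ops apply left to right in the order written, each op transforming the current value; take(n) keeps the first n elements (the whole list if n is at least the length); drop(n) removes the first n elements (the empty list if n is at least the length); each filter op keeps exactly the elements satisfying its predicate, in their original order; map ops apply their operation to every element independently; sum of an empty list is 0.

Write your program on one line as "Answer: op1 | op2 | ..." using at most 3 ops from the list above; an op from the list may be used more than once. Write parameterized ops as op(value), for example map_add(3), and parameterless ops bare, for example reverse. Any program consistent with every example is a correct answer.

take(2) | filter_lt(-5) | sum

Check, running the answer program on each example:
  [37, -34, -12, -3, 28, -29] -> [37, -34] -> [-34] -> -34
  [1, -28, 47, -50, -32] -> [1, -28] -> [-28] -> -28
  [15, 9, 35, -14, 38, 44] -> [15, 9] -> [] -> 0
  [-31, -49, 49, -25, 37, 23, -5] -> [-31, -49] -> [-31, -49] -> -80
  [-12, -50, 12, -45, -28, 21] -> [-12, -50] -> [-12, -50] -> -62
  [19, -15, -7] -> [19, -15] -> [-15] -> -15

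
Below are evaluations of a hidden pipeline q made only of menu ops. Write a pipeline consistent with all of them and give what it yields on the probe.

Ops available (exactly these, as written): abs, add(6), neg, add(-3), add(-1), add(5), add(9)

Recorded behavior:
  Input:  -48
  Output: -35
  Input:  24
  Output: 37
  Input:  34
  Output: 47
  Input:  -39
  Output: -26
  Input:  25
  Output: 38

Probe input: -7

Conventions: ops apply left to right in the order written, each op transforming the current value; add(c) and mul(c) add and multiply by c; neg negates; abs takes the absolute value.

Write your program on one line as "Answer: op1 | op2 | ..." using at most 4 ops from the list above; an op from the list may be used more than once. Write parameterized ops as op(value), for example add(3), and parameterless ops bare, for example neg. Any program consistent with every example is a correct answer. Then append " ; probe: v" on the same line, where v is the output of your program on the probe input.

add(-1) | add(9) | add(5) ; probe: 6

Check, running the answer program on each example:
  -48 -> -49 -> -40 -> -35
  24 -> 23 -> 32 -> 37
  34 -> 33 -> 42 -> 47
  -39 -> -40 -> -31 -> -26
  25 -> 24 -> 33 -> 38
  probe: -7 -> -8 -> 1 -> 6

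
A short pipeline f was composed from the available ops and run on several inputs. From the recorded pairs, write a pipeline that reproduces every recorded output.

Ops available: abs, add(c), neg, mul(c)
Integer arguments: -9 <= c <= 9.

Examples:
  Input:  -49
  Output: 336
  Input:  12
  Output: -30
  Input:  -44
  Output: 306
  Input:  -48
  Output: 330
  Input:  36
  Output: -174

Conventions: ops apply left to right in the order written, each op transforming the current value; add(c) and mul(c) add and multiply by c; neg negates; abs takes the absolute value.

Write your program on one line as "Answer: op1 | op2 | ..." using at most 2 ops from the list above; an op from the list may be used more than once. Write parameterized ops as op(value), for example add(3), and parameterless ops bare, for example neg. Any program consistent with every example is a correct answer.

add(-7) | mul(-6)

Check, running the answer program on each example:
  -49 -> -56 -> 336
  12 -> 5 -> -30
  -44 -> -51 -> 306
  -48 -> -55 -> 330
  36 -> 29 -> -174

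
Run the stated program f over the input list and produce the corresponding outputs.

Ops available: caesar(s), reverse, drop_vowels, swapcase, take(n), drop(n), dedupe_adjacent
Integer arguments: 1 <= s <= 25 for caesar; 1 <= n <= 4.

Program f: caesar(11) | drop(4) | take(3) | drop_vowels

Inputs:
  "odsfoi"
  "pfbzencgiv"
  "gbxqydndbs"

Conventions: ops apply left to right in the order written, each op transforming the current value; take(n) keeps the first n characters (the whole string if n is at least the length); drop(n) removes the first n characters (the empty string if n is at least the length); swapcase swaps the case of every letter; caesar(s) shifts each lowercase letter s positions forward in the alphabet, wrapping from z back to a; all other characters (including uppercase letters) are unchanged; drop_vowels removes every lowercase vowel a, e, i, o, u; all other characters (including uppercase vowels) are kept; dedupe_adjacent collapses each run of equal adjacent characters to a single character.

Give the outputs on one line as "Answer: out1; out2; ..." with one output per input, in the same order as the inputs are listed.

Execution, op by op:
  "odsfoi" -> "zodqzt" -> "zt" -> "zt" -> "zt"
  "pfbzencgiv" -> "aqmkpynrtg" -> "pynrtg" -> "pyn" -> "pyn"
  "gbxqydndbs" -> "rmibjoyomd" -> "joyomd" -> "joy" -> "jy"

"zt"; "pyn"; "jy"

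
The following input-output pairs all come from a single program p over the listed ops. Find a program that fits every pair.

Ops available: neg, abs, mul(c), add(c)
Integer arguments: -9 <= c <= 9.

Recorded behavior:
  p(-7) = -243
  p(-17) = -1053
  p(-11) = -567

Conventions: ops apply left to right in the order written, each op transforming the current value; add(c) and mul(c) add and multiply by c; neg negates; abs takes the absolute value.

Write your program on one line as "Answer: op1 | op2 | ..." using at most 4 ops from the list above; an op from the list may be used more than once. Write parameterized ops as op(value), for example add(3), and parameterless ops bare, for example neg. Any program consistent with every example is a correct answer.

add(9) | add(-5) | mul(9) | mul(9)

Check, running the answer program on each example:
  -7 -> 2 -> -3 -> -27 -> -243
  -17 -> -8 -> -13 -> -117 -> -1053
  -11 -> -2 -> -7 -> -63 -> -567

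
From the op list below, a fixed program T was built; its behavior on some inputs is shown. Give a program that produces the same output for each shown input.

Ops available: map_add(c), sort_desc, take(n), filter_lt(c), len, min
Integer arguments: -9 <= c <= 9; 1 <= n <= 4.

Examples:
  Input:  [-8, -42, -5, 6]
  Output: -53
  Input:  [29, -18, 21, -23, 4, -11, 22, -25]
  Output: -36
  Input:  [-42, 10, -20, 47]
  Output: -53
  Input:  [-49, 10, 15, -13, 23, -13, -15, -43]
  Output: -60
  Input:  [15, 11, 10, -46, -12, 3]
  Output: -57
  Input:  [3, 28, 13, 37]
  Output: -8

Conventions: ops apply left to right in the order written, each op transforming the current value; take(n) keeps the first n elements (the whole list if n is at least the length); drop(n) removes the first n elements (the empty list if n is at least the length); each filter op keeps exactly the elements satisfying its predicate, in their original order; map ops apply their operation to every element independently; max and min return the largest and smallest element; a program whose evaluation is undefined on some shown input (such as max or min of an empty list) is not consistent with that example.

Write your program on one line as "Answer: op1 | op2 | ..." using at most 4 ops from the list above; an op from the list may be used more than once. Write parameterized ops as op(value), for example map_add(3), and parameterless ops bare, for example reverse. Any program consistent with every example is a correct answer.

map_add(-9) | sort_desc | map_add(-2) | min

Check, running the answer program on each example:
  [-8, -42, -5, 6] -> [-17, -51, -14, -3] -> [-3, -14, -17, -51] -> [-5, -16, -19, -53] -> -53
  [29, -18, 21, -23, 4, -11, 22, -25] -> [20, -27, 12, -32, -5, -20, 13, -34] -> [20, 13, 12, -5, -20, -27, -32, -34] -> [18, 11, 10, -7, -22, -29, -34, -36] -> -36
  [-42, 10, -20, 47] -> [-51, 1, -29, 38] -> [38, 1, -29, -51] -> [36, -1, -31, -53] -> -53
  [-49, 10, 15, -13, 23, -13, -15, -43] -> [-58, 1, 6, -22, 14, -22, -24, -52] -> [14, 6, 1, -22, -22, -24, -52, -58] -> [12, 4, -1, -24, -24, -26, -54, -60] -> -60
  [15, 11, 10, -46, -12, 3] -> [6, 2, 1, -55, -21, -6] -> [6, 2, 1, -6, -21, -55] -> [4, 0, -1, -8, -23, -57] -> -57
  [3, 28, 13, 37] -> [-6, 19, 4, 28] -> [28, 19, 4, -6] -> [26, 17, 2, -8] -> -8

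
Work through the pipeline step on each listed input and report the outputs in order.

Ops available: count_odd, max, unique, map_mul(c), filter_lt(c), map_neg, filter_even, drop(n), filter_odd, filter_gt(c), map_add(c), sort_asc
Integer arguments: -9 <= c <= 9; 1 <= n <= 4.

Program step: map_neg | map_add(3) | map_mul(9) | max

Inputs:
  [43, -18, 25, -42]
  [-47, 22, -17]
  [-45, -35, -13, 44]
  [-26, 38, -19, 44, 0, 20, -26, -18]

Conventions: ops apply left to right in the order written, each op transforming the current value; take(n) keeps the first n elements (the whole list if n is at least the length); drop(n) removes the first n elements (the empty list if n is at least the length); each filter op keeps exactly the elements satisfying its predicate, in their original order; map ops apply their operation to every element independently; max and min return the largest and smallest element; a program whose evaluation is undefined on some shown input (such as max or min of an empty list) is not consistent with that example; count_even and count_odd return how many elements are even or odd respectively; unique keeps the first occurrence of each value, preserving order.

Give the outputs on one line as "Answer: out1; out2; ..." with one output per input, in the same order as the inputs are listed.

405; 450; 432; 261

Execution, op by op:
  [43, -18, 25, -42] -> [-43, 18, -25, 42] -> [-40, 21, -22, 45] -> [-360, 189, -198, 405] -> 405
  [-47, 22, -17] -> [47, -22, 17] -> [50, -19, 20] -> [450, -171, 180] -> 450
  [-45, -35, -13, 44] -> [45, 35, 13, -44] -> [48, 38, 16, -41] -> [432, 342, 144, -369] -> 432
  [-26, 38, -19, 44, 0, 20, -26, -18] -> [26, -38, 19, -44, 0, -20, 26, 18] -> [29, -35, 22, -41, 3, -17, 29, 21] -> [261, -315, 198, -369, 27, -153, 261, 189] -> 261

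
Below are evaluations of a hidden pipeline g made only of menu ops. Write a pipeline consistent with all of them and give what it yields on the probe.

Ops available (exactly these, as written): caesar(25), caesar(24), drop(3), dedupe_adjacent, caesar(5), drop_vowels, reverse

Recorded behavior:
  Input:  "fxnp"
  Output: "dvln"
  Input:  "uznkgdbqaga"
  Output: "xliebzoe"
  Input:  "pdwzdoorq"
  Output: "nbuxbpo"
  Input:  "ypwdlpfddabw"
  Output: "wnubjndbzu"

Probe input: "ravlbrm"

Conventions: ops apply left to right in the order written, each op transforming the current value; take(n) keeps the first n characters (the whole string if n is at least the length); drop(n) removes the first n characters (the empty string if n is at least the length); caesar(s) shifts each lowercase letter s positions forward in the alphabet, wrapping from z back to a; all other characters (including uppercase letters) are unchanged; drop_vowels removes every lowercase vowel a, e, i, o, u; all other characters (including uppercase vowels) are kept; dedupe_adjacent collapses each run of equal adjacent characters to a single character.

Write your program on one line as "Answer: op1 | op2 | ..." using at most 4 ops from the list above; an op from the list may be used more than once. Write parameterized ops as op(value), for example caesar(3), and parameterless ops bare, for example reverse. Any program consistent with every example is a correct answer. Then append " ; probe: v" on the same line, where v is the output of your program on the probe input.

drop_vowels | dedupe_adjacent | caesar(24) ; probe: "ptjzpk"

Check, running the answer program on each example:
  "fxnp" -> "fxnp" -> "fxnp" -> "dvln"
  "uznkgdbqaga" -> "znkgdbqg" -> "znkgdbqg" -> "xliebzoe"
  "pdwzdoorq" -> "pdwzdrq" -> "pdwzdrq" -> "nbuxbpo"
  "ypwdlpfddabw" -> "ypwdlpfddbw" -> "ypwdlpfdbw" -> "wnubjndbzu"
  probe: "ravlbrm" -> "rvlbrm" -> "rvlbrm" -> "ptjzpk"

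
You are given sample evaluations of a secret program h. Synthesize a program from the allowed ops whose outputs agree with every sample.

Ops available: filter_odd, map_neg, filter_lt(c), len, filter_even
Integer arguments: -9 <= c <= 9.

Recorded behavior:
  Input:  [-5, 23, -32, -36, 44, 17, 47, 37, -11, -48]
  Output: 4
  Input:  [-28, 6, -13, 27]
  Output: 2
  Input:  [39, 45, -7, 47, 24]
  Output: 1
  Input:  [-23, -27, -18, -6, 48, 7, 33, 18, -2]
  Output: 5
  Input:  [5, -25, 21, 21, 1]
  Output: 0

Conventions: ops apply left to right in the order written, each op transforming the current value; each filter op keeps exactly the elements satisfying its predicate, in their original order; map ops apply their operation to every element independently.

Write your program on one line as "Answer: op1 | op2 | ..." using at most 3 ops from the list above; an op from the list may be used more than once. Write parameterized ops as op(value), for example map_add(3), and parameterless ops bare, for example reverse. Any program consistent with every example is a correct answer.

filter_even | len

Check, running the answer program on each example:
  [-5, 23, -32, -36, 44, 17, 47, 37, -11, -48] -> [-32, -36, 44, -48] -> 4
  [-28, 6, -13, 27] -> [-28, 6] -> 2
  [39, 45, -7, 47, 24] -> [24] -> 1
  [-23, -27, -18, -6, 48, 7, 33, 18, -2] -> [-18, -6, 48, 18, -2] -> 5
  [5, -25, 21, 21, 1] -> [] -> 0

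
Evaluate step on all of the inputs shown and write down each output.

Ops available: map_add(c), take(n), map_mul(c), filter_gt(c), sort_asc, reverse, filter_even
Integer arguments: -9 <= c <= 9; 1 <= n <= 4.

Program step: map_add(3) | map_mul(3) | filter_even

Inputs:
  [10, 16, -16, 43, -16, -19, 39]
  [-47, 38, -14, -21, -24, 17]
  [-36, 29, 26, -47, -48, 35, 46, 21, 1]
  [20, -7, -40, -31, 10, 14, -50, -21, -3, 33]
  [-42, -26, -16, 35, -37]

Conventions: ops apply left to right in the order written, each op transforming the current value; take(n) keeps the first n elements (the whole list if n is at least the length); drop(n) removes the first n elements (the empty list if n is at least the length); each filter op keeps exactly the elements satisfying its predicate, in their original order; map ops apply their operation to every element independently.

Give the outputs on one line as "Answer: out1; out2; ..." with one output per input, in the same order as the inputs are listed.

[138, -48, 126]; [-132, -54, 60]; [96, -132, 114, 72, 12]; [-12, -84, -54, 0, 108]; [114, -102]

Execution, op by op:
  [10, 16, -16, 43, -16, -19, 39] -> [13, 19, -13, 46, -13, -16, 42] -> [39, 57, -39, 138, -39, -48, 126] -> [138, -48, 126]
  [-47, 38, -14, -21, -24, 17] -> [-44, 41, -11, -18, -21, 20] -> [-132, 123, -33, -54, -63, 60] -> [-132, -54, 60]
  [-36, 29, 26, -47, -48, 35, 46, 21, 1] -> [-33, 32, 29, -44, -45, 38, 49, 24, 4] -> [-99, 96, 87, -132, -135, 114, 147, 72, 12] -> [96, -132, 114, 72, 12]
  [20, -7, -40, -31, 10, 14, -50, -21, -3, 33] -> [23, -4, -37, -28, 13, 17, -47, -18, 0, 36] -> [69, -12, -111, -84, 39, 51, -141, -54, 0, 108] -> [-12, -84, -54, 0, 108]
  [-42, -26, -16, 35, -37] -> [-39, -23, -13, 38, -34] -> [-117, -69, -39, 114, -102] -> [114, -102]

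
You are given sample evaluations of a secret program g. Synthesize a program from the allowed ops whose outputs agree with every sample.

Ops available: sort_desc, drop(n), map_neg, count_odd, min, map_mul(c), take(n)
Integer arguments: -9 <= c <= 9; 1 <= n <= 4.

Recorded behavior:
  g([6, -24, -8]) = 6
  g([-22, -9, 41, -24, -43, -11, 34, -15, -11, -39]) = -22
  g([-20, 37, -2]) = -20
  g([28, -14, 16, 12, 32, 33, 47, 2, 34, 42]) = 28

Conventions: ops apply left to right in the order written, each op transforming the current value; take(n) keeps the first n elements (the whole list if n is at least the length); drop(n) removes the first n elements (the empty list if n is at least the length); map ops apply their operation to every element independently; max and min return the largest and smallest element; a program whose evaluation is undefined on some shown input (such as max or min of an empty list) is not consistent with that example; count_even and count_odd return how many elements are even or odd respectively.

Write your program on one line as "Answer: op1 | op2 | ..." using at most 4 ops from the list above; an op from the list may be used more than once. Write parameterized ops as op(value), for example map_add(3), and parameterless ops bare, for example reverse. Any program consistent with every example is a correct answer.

take(2) | take(1) | min

Check, running the answer program on each example:
  [6, -24, -8] -> [6, -24] -> [6] -> 6
  [-22, -9, 41, -24, -43, -11, 34, -15, -11, -39] -> [-22, -9] -> [-22] -> -22
  [-20, 37, -2] -> [-20, 37] -> [-20] -> -20
  [28, -14, 16, 12, 32, 33, 47, 2, 34, 42] -> [28, -14] -> [28] -> 28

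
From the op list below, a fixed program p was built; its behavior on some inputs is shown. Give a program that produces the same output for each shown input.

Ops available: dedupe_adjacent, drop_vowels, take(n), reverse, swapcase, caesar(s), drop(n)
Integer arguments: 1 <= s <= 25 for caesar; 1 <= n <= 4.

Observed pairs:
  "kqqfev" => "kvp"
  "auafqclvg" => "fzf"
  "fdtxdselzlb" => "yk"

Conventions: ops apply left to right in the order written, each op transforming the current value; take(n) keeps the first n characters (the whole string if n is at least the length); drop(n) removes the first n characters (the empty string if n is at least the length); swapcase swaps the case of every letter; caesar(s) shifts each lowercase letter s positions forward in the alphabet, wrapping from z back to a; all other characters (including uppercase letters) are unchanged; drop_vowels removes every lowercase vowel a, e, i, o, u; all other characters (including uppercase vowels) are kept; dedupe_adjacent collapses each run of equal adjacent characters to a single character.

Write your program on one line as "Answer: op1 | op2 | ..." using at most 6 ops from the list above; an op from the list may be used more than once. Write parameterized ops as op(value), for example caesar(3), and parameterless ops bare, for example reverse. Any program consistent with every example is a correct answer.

caesar(5) | dedupe_adjacent | take(3) | reverse | drop_vowels

Check, running the answer program on each example:
  "kqqfev" -> "pvvkja" -> "pvkja" -> "pvk" -> "kvp" -> "kvp"
  "auafqclvg" -> "fzfkvhqal" -> "fzfkvhqal" -> "fzf" -> "fzf" -> "fzf"
  "fdtxdselzlb" -> "kiycixjqeqg" -> "kiycixjqeqg" -> "kiy" -> "yik" -> "yk"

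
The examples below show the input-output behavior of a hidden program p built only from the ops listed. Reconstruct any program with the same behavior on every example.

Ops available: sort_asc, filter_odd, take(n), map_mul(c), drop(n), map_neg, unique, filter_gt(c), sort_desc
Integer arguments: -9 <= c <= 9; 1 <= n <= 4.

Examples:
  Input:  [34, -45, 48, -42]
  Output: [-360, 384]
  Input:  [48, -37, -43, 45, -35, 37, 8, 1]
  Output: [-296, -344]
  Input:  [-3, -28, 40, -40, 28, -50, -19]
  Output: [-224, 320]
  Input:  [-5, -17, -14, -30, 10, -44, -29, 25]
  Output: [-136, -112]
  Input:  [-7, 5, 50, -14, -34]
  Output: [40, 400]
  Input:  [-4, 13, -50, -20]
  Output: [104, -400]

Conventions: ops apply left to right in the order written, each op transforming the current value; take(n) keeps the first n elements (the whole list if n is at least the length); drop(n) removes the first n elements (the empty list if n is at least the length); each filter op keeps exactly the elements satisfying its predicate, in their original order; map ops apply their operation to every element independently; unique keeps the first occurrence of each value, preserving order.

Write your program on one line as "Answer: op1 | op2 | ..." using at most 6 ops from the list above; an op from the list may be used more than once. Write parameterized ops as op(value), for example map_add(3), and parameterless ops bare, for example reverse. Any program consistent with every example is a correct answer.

drop(1) | take(2) | map_neg | map_mul(8) | map_neg

Check, running the answer program on each example:
  [34, -45, 48, -42] -> [-45, 48, -42] -> [-45, 48] -> [45, -48] -> [360, -384] -> [-360, 384]
  [48, -37, -43, 45, -35, 37, 8, 1] -> [-37, -43, 45, -35, 37, 8, 1] -> [-37, -43] -> [37, 43] -> [296, 344] -> [-296, -344]
  [-3, -28, 40, -40, 28, -50, -19] -> [-28, 40, -40, 28, -50, -19] -> [-28, 40] -> [28, -40] -> [224, -320] -> [-224, 320]
  [-5, -17, -14, -30, 10, -44, -29, 25] -> [-17, -14, -30, 10, -44, -29, 25] -> [-17, -14] -> [17, 14] -> [136, 112] -> [-136, -112]
  [-7, 5, 50, -14, -34] -> [5, 50, -14, -34] -> [5, 50] -> [-5, -50] -> [-40, -400] -> [40, 400]
  [-4, 13, -50, -20] -> [13, -50, -20] -> [13, -50] -> [-13, 50] -> [-104, 400] -> [104, -400]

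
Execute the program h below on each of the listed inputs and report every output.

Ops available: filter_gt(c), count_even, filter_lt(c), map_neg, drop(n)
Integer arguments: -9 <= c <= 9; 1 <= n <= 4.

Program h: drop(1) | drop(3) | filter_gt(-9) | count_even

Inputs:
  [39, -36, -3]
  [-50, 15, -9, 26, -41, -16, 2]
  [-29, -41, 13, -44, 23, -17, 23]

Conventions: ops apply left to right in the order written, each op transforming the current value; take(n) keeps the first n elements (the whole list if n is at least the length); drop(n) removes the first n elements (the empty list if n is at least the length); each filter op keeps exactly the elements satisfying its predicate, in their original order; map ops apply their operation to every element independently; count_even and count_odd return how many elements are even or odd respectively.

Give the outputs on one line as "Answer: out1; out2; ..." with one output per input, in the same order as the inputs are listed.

Execution, op by op:
  [39, -36, -3] -> [-36, -3] -> [] -> [] -> 0
  [-50, 15, -9, 26, -41, -16, 2] -> [15, -9, 26, -41, -16, 2] -> [-41, -16, 2] -> [2] -> 1
  [-29, -41, 13, -44, 23, -17, 23] -> [-41, 13, -44, 23, -17, 23] -> [23, -17, 23] -> [23, 23] -> 0

0; 1; 0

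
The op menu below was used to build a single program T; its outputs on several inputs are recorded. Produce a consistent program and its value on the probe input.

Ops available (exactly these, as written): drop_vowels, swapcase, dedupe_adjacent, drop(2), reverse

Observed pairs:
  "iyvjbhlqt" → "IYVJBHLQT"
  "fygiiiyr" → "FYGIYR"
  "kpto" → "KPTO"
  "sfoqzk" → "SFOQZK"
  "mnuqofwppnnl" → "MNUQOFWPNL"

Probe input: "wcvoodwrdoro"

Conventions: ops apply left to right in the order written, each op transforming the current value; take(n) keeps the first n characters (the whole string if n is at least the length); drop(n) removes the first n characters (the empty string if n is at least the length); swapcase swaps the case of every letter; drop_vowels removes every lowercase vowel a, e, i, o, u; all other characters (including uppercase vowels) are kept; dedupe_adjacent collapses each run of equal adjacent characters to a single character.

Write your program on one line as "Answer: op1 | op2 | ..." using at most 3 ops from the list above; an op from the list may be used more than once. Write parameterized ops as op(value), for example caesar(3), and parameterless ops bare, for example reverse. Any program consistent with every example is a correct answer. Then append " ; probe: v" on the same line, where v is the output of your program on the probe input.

swapcase | dedupe_adjacent ; probe: "WCVODWRDORO"

Check, running the answer program on each example:
  "iyvjbhlqt" -> "IYVJBHLQT" -> "IYVJBHLQT"
  "fygiiiyr" -> "FYGIIIYR" -> "FYGIYR"
  "kpto" -> "KPTO" -> "KPTO"
  "sfoqzk" -> "SFOQZK" -> "SFOQZK"
  "mnuqofwppnnl" -> "MNUQOFWPPNNL" -> "MNUQOFWPNL"
  probe: "wcvoodwrdoro" -> "WCVOODWRDORO" -> "WCVODWRDORO"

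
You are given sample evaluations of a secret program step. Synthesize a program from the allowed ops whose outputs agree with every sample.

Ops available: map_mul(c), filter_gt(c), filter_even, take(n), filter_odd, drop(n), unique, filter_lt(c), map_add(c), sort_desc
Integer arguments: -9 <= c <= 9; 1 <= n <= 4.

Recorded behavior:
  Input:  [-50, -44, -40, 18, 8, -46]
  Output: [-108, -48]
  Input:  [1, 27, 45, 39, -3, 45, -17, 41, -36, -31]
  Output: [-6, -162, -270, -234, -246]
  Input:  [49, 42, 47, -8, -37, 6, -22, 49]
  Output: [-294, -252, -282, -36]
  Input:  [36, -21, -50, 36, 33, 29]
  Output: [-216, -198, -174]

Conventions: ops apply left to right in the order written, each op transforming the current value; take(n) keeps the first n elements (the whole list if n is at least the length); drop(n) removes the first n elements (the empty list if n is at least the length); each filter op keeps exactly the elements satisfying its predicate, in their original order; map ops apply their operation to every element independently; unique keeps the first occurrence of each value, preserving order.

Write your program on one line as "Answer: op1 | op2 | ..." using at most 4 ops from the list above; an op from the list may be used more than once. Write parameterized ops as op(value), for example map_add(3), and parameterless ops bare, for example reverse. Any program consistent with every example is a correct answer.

map_mul(-6) | filter_lt(-4) | unique

Check, running the answer program on each example:
  [-50, -44, -40, 18, 8, -46] -> [300, 264, 240, -108, -48, 276] -> [-108, -48] -> [-108, -48]
  [1, 27, 45, 39, -3, 45, -17, 41, -36, -31] -> [-6, -162, -270, -234, 18, -270, 102, -246, 216, 186] -> [-6, -162, -270, -234, -270, -246] -> [-6, -162, -270, -234, -246]
  [49, 42, 47, -8, -37, 6, -22, 49] -> [-294, -252, -282, 48, 222, -36, 132, -294] -> [-294, -252, -282, -36, -294] -> [-294, -252, -282, -36]
  [36, -21, -50, 36, 33, 29] -> [-216, 126, 300, -216, -198, -174] -> [-216, -216, -198, -174] -> [-216, -198, -174]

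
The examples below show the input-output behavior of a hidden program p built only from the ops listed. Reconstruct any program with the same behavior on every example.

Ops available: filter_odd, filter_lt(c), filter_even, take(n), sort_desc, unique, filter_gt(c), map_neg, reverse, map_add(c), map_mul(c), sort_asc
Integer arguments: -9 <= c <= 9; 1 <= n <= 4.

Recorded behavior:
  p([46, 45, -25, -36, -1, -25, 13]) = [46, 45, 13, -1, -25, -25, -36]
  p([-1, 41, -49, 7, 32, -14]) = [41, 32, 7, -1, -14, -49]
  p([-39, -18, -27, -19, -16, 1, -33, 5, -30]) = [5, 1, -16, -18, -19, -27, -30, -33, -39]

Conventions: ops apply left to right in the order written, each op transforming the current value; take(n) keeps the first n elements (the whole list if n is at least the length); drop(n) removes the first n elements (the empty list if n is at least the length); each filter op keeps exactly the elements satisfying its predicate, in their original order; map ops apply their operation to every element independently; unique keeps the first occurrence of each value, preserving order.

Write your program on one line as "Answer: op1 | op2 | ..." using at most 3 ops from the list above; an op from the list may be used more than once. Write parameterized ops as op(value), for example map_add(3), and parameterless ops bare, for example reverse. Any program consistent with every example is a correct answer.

sort_asc | reverse

Check, running the answer program on each example:
  [46, 45, -25, -36, -1, -25, 13] -> [-36, -25, -25, -1, 13, 45, 46] -> [46, 45, 13, -1, -25, -25, -36]
  [-1, 41, -49, 7, 32, -14] -> [-49, -14, -1, 7, 32, 41] -> [41, 32, 7, -1, -14, -49]
  [-39, -18, -27, -19, -16, 1, -33, 5, -30] -> [-39, -33, -30, -27, -19, -18, -16, 1, 5] -> [5, 1, -16, -18, -19, -27, -30, -33, -39]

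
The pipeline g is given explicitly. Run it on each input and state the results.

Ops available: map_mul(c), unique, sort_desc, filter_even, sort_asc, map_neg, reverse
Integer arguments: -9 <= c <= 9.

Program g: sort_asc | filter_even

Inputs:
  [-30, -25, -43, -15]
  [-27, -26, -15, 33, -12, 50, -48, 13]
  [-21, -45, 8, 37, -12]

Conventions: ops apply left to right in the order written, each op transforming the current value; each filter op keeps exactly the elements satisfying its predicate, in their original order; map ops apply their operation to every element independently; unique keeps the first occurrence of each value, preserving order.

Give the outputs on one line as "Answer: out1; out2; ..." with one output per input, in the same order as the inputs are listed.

[-30]; [-48, -26, -12, 50]; [-12, 8]

Execution, op by op:
  [-30, -25, -43, -15] -> [-43, -30, -25, -15] -> [-30]
  [-27, -26, -15, 33, -12, 50, -48, 13] -> [-48, -27, -26, -15, -12, 13, 33, 50] -> [-48, -26, -12, 50]
  [-21, -45, 8, 37, -12] -> [-45, -21, -12, 8, 37] -> [-12, 8]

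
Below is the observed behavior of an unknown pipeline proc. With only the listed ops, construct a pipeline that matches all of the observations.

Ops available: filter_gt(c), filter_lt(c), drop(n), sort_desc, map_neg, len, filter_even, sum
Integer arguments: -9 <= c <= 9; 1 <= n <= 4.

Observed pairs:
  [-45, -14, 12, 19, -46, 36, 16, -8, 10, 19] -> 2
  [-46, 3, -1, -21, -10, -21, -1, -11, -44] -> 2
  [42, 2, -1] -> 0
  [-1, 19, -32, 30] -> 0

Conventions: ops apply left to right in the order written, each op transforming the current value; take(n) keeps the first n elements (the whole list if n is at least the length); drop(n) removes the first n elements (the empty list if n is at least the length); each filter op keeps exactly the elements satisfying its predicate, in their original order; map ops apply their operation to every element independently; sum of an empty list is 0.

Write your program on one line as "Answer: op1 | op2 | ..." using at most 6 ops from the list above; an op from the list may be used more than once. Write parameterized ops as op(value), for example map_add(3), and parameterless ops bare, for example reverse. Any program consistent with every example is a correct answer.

filter_even | filter_lt(1) | sort_desc | drop(1) | len

Check, running the answer program on each example:
  [-45, -14, 12, 19, -46, 36, 16, -8, 10, 19] -> [-14, 12, -46, 36, 16, -8, 10] -> [-14, -46, -8] -> [-8, -14, -46] -> [-14, -46] -> 2
  [-46, 3, -1, -21, -10, -21, -1, -11, -44] -> [-46, -10, -44] -> [-46, -10, -44] -> [-10, -44, -46] -> [-44, -46] -> 2
  [42, 2, -1] -> [42, 2] -> [] -> [] -> [] -> 0
  [-1, 19, -32, 30] -> [-32, 30] -> [-32] -> [-32] -> [] -> 0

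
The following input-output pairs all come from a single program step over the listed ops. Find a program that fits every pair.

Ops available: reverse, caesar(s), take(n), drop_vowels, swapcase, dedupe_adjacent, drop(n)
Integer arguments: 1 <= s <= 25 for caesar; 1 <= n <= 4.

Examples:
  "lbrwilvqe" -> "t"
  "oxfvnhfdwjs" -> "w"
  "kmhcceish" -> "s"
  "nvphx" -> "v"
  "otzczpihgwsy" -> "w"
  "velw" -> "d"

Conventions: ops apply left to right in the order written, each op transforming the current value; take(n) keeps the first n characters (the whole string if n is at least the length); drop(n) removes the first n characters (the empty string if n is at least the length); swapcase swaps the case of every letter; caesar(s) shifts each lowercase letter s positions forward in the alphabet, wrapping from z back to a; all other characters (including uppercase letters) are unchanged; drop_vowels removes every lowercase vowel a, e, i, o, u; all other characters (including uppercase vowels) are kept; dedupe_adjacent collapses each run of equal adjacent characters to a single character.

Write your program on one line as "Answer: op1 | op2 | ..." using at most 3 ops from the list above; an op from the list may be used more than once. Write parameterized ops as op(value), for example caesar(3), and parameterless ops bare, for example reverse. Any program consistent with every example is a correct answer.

take(1) | caesar(5) | caesar(3)

Check, running the answer program on each example:
  "lbrwilvqe" -> "l" -> "q" -> "t"
  "oxfvnhfdwjs" -> "o" -> "t" -> "w"
  "kmhcceish" -> "k" -> "p" -> "s"
  "nvphx" -> "n" -> "s" -> "v"
  "otzczpihgwsy" -> "o" -> "t" -> "w"
  "velw" -> "v" -> "a" -> "d"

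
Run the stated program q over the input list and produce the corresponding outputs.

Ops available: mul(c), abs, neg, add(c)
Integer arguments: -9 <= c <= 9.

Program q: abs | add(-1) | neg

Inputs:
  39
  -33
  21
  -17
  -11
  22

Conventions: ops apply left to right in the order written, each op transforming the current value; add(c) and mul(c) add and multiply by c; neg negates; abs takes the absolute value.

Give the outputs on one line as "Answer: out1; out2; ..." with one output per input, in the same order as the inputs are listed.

-38; -32; -20; -16; -10; -21

Execution, op by op:
  39 -> 39 -> 38 -> -38
  -33 -> 33 -> 32 -> -32
  21 -> 21 -> 20 -> -20
  -17 -> 17 -> 16 -> -16
  -11 -> 11 -> 10 -> -10
  22 -> 22 -> 21 -> -21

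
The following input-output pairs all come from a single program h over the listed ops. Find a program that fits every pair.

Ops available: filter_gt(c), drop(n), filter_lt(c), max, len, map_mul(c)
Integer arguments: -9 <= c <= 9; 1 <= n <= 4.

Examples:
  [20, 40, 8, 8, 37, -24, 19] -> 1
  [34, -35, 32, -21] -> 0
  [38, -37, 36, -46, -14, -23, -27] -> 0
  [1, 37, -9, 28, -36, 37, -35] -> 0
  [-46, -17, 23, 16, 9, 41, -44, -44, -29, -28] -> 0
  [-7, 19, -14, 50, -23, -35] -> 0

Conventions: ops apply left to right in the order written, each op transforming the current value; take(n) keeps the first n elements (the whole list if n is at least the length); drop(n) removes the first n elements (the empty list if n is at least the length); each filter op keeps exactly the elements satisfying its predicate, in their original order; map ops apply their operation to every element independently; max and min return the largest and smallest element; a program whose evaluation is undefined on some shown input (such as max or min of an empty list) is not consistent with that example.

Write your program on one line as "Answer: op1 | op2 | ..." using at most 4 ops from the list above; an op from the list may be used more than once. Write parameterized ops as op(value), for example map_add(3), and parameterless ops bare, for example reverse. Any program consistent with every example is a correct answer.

filter_gt(-9) | drop(4) | drop(1) | len

Check, running the answer program on each example:
  [20, 40, 8, 8, 37, -24, 19] -> [20, 40, 8, 8, 37, 19] -> [37, 19] -> [19] -> 1
  [34, -35, 32, -21] -> [34, 32] -> [] -> [] -> 0
  [38, -37, 36, -46, -14, -23, -27] -> [38, 36] -> [] -> [] -> 0
  [1, 37, -9, 28, -36, 37, -35] -> [1, 37, 28, 37] -> [] -> [] -> 0
  [-46, -17, 23, 16, 9, 41, -44, -44, -29, -28] -> [23, 16, 9, 41] -> [] -> [] -> 0
  [-7, 19, -14, 50, -23, -35] -> [-7, 19, 50] -> [] -> [] -> 0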